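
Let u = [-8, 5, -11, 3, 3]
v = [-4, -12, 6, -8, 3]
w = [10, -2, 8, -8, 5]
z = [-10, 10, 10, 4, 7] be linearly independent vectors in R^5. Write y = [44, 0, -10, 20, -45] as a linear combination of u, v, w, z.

Set up the augmented matrix [u | v | w | z | y] and row-reduce.
Back-substitution yields (c₁, …, c₄) = (-4, -3, -2, -2).

y = -4u - 3v - 2w - 2z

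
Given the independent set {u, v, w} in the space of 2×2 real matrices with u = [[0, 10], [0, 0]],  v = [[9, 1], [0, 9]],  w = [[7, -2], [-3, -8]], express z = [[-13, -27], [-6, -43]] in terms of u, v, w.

Identify each element with its coordinate vector in ℝ⁴ via {E₁₁, E₁₂, E₂₁, E₂₂}.
Set up the augmented matrix [u | v | w | z] and row-reduce.
Row-reducing the augmented matrix gives the unique coefficients (c₁, c₂, c₃) = (-2, -3, 2).

z = -2u - 3v + 2w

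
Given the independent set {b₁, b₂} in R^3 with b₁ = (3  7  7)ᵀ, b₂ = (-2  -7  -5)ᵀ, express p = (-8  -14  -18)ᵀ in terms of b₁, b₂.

p = -4b₁ - 2b₂

Write p = α₁b₁ + α₂b₂ and equate components.
Row-reducing the augmented matrix gives the unique coefficients (α₁, α₂) = (-4, -2).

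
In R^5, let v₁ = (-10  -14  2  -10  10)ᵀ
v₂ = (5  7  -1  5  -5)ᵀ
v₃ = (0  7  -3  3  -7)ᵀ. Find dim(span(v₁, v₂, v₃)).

dim = 2

Apply Gaussian elimination to the matrix whose rows are v₁, v₂, v₃.
Exactly 2 pivots survive; hence the rank is 2.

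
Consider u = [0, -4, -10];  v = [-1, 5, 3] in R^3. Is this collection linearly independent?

linearly independent

Place the vectors as rows of a 2×3 matrix and reduce to echelon form.
The reduction yields 2 nonzero rows, so the rank is 2.
Since rank = 2 (the number of vectors), the set is linearly independent.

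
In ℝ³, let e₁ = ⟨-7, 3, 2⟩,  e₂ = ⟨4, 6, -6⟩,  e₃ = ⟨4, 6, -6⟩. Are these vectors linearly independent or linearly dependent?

Two of the vectors are equal, giving an immediate dependence.

linearly dependent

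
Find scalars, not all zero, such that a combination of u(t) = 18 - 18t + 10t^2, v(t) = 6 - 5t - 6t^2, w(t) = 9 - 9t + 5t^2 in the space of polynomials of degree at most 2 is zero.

u - 2w = 0

Write each element as a vector in ℝ³ using {1, t, t^2}.
Write the vectors as columns of a matrix and find a nonzero vector in its null space.
One solution (up to scaling) is (1, 0, -2).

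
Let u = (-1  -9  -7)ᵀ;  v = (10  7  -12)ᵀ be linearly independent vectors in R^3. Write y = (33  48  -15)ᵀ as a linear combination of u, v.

Since u, v are independent, the coefficients expressing y are uniquely determined by a linear system.
The system has the unique solution (c₁, c₂) = (-3, 3).

y = -3u + 3v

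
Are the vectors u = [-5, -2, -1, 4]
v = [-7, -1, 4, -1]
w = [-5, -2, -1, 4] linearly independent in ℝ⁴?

linearly dependent

Two of the vectors are equal, giving an immediate dependence.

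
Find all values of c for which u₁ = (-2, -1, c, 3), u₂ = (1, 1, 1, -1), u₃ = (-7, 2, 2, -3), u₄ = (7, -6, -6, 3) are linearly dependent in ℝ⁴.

c = -1

Dependence holds iff the 4×4 matrix [u₁ u₂ u₃ u₄] is singular.
The determinant works out to -40*c - 40.
Setting this to zero gives c = -1.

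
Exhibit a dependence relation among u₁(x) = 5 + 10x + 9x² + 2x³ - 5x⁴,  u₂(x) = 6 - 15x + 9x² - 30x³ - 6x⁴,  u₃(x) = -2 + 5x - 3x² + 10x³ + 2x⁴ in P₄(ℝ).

u₂ + 3u₃ = 0

Pass to coordinate vectors relative to the basis {1, x, …, x⁴}.
Set up α₁u₁ + … + α₃u₃ = 0 and solve the homogeneous system.
A generator of the null space is (0, 1, 3).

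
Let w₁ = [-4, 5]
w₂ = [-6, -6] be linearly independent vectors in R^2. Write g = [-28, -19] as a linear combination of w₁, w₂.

Since w₁, w₂ are independent, the coefficients expressing g are uniquely determined by a linear system.
Back-substitution yields (c₁, c₂) = (1, 4).

g = w₁ + 4w₂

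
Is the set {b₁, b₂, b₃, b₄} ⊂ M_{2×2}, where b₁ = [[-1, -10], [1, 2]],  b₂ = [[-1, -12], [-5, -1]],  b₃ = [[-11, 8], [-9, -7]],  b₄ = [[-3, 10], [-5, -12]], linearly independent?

linearly independent

Write each element as a coordinate vector in ℝ⁴ using {E₁₁, E₁₂, E₂₁, E₂₂}.
The matrix [b₁|b₂|b₃|b₄] has determinant 5608.
A nonzero determinant means the columns are linearly independent.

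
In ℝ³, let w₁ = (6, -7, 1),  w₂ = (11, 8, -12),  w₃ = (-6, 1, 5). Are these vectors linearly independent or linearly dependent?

linearly independent

The matrix [w₁|w₂|w₃] has determinant 252.
A nonzero determinant means the columns are linearly independent.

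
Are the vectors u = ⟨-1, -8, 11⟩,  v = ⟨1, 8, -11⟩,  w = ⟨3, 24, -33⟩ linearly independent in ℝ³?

linearly dependent

The matrix [u|v|w] has determinant 0.
A zero determinant means the columns are linearly dependent.
Indeed u + v = 0.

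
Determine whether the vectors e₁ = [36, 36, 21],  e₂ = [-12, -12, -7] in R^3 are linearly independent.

Place the vectors as rows of a 2×3 matrix and reduce to echelon form.
The reduction yields 1 nonzero row, so the rank is 1.
Since rank 1 < 2, the set is linearly dependent.
Indeed e₁ + 3e₂ = 0.

linearly dependent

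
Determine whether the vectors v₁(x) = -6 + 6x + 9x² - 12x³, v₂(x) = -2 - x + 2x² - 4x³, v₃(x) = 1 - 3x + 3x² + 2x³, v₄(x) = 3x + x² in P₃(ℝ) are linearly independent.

linearly dependent

Take coordinates with respect to the standard basis {1, x, …, x³}.
The matrix [v₁|v₂|v₃|v₄] has determinant 0.
A zero determinant means the columns are linearly dependent.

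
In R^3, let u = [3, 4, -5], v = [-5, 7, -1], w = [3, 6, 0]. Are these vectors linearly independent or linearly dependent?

Form the 3×3 matrix with these as columns; its determinant is 261.
A nonzero determinant means the columns are linearly independent.

linearly independent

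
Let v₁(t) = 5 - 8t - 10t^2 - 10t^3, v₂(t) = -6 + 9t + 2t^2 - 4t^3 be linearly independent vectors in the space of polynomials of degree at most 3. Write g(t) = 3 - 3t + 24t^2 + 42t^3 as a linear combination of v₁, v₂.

g = -3v₁ - 3v₂

Identify each element with its coordinate vector in ℝ⁴ via {1, t, …, t^3}.
Solve the system with v₁, v₂ as columns and g as the right-hand side.
The system has the unique solution (a₁, a₂) = (-3, -3).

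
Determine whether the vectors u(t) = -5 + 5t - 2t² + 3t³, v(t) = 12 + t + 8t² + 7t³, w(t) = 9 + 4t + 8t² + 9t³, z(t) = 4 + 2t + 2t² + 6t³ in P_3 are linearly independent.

Take coordinates with respect to the standard basis {1, t, …, t³}.
Form the 4×4 matrix with these as columns; its determinant is -158.
A nonzero determinant means the columns are linearly independent.

linearly independent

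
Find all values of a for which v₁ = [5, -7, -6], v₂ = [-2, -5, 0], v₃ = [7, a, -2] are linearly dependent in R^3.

a = 11

Place the vectors as rows of a 3×3 matrix; dependence ⇔ determinant zero.
Cofactor expansion gives det = 12*a - 132.
This vanishes exactly when a = 11.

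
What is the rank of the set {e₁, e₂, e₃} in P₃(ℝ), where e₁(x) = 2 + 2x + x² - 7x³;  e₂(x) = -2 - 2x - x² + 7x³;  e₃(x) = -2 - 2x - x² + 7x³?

rank 1

Use coordinates relative to {1, x, …, x³}.
Put the 4×3 matrix [e₁|e₂|e₃] into echelon form.
The echelon form has 1 nonzero row, so the rank is 1.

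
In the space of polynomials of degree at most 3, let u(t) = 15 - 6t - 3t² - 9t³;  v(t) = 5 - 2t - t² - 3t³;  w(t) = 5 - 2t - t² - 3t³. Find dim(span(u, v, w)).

1

Use coordinates relative to {1, t, …, t³}.
Apply Gaussian elimination to the matrix whose rows are u, v, w.
There is 1 pivot column, so rank = 1.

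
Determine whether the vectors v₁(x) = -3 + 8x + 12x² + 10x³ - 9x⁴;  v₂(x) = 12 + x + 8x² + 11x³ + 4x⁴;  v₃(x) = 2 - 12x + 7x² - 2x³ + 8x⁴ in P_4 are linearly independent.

linearly independent

Write each element as a coordinate vector in ℝ⁵ using {1, x, …, x⁴}.
Place the vectors as rows of a 3×5 matrix and reduce to echelon form.
The reduction yields 3 nonzero rows, so the rank is 3.
Since rank = 3 (the number of vectors), the set is linearly independent.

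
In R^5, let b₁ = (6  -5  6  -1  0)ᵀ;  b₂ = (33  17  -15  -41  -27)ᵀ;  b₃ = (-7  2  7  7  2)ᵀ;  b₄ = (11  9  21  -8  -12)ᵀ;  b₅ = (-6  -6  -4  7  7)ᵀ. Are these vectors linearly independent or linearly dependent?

The matrix [b₁|b₂|b₃|b₄|b₅] has determinant 0.
A zero determinant means the columns are linearly dependent.
Indeed 5b₁ + 2b₂ + 9b₃ - 3b₄ = 0.

linearly dependent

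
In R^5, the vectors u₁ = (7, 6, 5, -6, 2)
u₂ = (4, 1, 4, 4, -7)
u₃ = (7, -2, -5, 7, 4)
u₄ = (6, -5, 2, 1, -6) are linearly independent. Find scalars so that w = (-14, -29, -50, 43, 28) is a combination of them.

Write w = c₁u₁ + … + c₄u₄ and equate components.
Back-substitution yields (c₁, …, c₄) = (-4, -2, 4, -1).

w = -4u₁ - 2u₂ + 4u₃ - u₄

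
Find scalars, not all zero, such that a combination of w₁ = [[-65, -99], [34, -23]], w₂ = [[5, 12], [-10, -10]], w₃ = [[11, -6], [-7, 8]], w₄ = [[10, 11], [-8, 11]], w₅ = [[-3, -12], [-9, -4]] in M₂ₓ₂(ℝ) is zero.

Take coordinates with respect to {E₁₁, E₁₂, E₂₁, E₂₂}.
Solve the homogeneous system with w₁, w₂, w₃, w₄, w₅ as columns by row-reducing the coefficient matrix.
The free variable yields coefficients (1, 3, 1, 3, -3) (any nonzero multiple also works).

w₁ + 3w₂ + w₃ + 3w₄ - 3w₅ = 0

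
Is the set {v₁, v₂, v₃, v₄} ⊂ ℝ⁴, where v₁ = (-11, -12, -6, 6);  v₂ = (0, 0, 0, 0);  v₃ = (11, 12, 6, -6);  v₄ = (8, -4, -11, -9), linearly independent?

One of the vectors is the zero vector, so the set is linearly dependent.

linearly dependent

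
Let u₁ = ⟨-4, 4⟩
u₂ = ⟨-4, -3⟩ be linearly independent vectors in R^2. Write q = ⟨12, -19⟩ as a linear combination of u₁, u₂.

Solve the system with u₁, u₂ as columns and q as the right-hand side.
Back-substitution yields (c₁, c₂) = (-4, 1).

q = -4u₁ + u₂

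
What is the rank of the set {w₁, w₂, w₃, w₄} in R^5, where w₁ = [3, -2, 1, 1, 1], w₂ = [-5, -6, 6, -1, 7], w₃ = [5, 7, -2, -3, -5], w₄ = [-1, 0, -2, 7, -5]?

Put the 5×4 matrix [w₁|w₂|w₃|w₄] into echelon form.
The echelon form has 4 nonzero rows, so the rank is 4.

4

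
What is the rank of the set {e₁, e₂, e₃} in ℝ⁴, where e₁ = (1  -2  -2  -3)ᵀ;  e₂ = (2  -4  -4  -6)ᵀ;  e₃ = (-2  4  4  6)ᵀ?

Row-reduce the 3×4 matrix with these as rows.
Reduction leaves 1 leading entry, giving rank 1.

1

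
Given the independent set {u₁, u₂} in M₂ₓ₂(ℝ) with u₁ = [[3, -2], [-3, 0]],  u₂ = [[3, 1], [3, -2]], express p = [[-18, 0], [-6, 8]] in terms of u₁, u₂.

Identify each element with its coordinate vector in ℝ⁴ via {E₁₁, E₁₂, E₂₁, E₂₂}.
Write p = α₁u₁ + α₂u₂ and equate components.
Back-substitution yields (α₁, α₂) = (-2, -4).

p = -2u₁ - 4u₂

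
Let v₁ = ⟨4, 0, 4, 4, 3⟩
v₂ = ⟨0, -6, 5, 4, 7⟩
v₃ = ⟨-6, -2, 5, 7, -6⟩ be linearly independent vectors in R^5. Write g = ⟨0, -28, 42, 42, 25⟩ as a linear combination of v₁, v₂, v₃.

Solve the system with v₁, v₂, v₃ as columns and g as the right-hand side.
Back-substitution yields (a₁, a₂, a₃) = (3, 4, 2).

g = 3v₁ + 4v₂ + 2v₃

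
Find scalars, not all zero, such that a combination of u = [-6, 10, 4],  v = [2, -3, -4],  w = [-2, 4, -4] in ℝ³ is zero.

Set up α₁u + … + α₃w = 0 and solve the homogeneous system.
The free variable yields coefficients (1, 2, -1) (any nonzero multiple also works).

u + 2v - w = 0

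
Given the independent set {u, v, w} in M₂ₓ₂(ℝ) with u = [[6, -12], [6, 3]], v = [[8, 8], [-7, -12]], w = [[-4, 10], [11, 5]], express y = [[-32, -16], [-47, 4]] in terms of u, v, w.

y = -4u - 3v - 4w

Work in coordinates with respect to the standard basis {E₁₁, E₁₂, E₂₁, E₂₂}.
Solve the system with u, v, w as columns and y as the right-hand side.
Back-substitution yields (α₁, α₂, α₃) = (-4, -3, -4).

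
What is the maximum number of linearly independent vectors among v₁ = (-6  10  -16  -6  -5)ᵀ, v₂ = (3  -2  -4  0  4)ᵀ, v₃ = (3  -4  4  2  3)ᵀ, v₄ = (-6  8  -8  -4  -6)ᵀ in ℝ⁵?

2

Row-reduce the 4×5 matrix with these as rows.
Exactly 2 pivots survive; hence the rank is 2.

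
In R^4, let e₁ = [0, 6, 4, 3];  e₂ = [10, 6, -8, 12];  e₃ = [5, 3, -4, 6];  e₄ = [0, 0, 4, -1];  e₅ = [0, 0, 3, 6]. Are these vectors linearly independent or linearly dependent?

There are 5 vectors in a 4-dimensional space, so they cannot be linearly independent.

linearly dependent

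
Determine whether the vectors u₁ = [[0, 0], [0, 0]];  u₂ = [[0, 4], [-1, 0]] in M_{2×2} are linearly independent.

linearly dependent

Write each element as a coordinate vector in ℝ⁴ using {E₁₁, E₁₂, E₂₁, E₂₂}.
One of the vectors is the zero vector, so the set is linearly dependent.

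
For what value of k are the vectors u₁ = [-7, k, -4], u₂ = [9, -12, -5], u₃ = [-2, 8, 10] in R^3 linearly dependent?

Place the vectors as rows of a 3×3 matrix; dependence ⇔ determinant zero.
Cofactor expansion gives det = 368 - 80*k.
This vanishes exactly when k = 23/5.

k = 23/5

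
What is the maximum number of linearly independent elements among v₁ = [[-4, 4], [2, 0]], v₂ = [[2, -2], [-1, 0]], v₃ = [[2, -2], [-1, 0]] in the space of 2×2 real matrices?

Use coordinates relative to {E₁₁, E₁₂, E₂₁, E₂₂}.
Row-reduce the 3×4 matrix with these as rows.
Reduction leaves 1 leading entry, giving rank 1.

1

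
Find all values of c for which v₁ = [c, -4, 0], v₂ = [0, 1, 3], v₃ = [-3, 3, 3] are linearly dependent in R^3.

The vectors are dependent exactly when the determinant of the matrix with rows v₁, v₂, v₃ vanishes.
Cofactor expansion gives det = 36 - 6*c.
This vanishes exactly when c = 6.

c = 6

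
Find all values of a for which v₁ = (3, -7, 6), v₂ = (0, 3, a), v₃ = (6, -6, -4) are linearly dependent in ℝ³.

The vectors are dependent exactly when the determinant of the matrix with rows v₁, v₂, v₃ vanishes.
The determinant works out to -24*a - 144.
This vanishes exactly when a = -6.

a = -6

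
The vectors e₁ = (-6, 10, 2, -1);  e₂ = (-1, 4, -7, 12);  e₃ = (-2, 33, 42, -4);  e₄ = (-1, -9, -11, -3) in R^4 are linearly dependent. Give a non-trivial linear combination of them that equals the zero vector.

Set up α₁e₁ + … + α₄e₄ = 0 and solve the homogeneous system.
A generator of the null space is (1, -1, -1, -3).

e₁ - e₂ - e₃ - 3e₄ = 0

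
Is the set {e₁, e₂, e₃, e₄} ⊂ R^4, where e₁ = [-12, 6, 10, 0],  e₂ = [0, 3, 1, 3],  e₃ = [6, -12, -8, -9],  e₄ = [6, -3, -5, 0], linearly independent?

Form the 4×4 matrix with these as columns; its determinant is 0.
A zero determinant means the columns are linearly dependent.

linearly dependent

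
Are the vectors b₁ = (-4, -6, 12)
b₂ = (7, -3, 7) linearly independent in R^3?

Place the vectors as rows of a 2×3 matrix and reduce to echelon form.
The reduction yields 2 nonzero rows, so the rank is 2.
Since rank = 2 (the number of vectors), the set is linearly independent.

linearly independent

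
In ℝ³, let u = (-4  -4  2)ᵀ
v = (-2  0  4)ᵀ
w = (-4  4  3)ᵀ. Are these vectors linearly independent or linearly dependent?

Form the 3×3 matrix with these as columns; its determinant is 88.
A nonzero determinant means the columns are linearly independent.

linearly independent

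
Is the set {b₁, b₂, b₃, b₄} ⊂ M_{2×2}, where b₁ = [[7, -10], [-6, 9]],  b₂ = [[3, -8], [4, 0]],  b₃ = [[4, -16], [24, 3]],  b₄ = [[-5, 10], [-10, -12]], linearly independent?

Take coordinates with respect to the standard basis {E₁₁, E₁₂, E₂₁, E₂₂}.
The matrix [b₁|b₂|b₃|b₄] has determinant 0.
A zero determinant means the columns are linearly dependent.

linearly dependent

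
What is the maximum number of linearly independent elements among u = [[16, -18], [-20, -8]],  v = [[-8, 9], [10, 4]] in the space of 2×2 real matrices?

1

Represent each element by its coordinate vector in ℝ⁴.
Row-reduce the 2×4 matrix with these as rows.
There is 1 pivot column, so rank = 1.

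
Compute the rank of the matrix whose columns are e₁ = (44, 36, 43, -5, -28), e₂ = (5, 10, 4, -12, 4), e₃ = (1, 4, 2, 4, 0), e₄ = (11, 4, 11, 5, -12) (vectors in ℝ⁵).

Form the matrix with e₁, e₂, e₃, e₄ as columns and reduce.
The echelon form has 3 nonzero rows, so the rank is 3.

3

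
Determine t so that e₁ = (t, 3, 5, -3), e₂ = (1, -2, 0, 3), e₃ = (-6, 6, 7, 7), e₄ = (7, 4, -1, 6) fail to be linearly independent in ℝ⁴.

t = -48/5

Dependence holds iff the 4×4 matrix [e₁ e₂ e₃ e₄] is singular.
Cofactor expansion gives det = -200*t - 1920.
Solving -200*t - 1920 = 0 yields t = -48/5.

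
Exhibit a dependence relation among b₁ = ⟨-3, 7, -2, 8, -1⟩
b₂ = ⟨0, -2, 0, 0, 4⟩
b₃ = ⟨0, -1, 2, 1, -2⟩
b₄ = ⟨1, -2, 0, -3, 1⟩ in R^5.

Solve the homogeneous system with b₁, b₂, b₃, b₄ as columns by row-reducing the coefficient matrix.
The free variable yields coefficients (1, 0, 1, 3) (any nonzero multiple also works).

b₁ + b₃ + 3b₄ = 0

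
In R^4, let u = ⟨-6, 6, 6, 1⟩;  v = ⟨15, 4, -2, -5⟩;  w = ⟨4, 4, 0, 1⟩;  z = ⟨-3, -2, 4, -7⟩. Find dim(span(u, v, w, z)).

3

Apply Gaussian elimination to the matrix whose rows are u, v, w, z.
Exactly 3 pivots survive; hence the rank is 3.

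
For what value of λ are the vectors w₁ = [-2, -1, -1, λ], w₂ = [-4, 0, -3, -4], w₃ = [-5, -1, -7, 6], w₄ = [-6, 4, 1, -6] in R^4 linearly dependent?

Dependence holds iff the 4×4 matrix [w₁ w₂ w₃ w₄] is singular.
The determinant works out to 30*λ + 390.
This vanishes exactly when λ = -13.

λ = -13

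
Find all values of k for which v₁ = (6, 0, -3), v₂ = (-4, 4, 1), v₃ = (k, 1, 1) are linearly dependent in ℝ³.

k = -5/2

The vectors are dependent exactly when the determinant of the matrix with rows v₁, v₂, v₃ vanishes.
Cofactor expansion gives det = 12*k + 30.
This vanishes exactly when k = -5/2.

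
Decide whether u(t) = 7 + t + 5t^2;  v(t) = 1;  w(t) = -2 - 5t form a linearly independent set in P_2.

Write each element as a coordinate vector in ℝ³ using {1, t, t^2}.
Row-reduce the matrix whose columns are u, v, w.
The reduction yields 3 nonzero rows, so the rank is 3.
Since rank = 3 (the number of vectors), the set is linearly independent.

linearly independent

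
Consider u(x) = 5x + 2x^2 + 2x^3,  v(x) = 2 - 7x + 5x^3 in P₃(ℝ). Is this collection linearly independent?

Write each element as a coordinate vector in ℝ⁴ using {1, x, …, x^3}.
Place the vectors as rows of a 2×4 matrix and reduce to echelon form.
The reduction yields 2 nonzero rows, so the rank is 2.
Since rank = 2 (the number of vectors), the set is linearly independent.

linearly independent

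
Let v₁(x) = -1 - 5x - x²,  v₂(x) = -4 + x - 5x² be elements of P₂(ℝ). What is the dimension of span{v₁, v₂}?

2

Represent each element by its coordinate vector in ℝ³.
Put the 3×2 matrix [v₁|v₂] into echelon form.
Exactly 2 pivots survive; hence the rank is 2.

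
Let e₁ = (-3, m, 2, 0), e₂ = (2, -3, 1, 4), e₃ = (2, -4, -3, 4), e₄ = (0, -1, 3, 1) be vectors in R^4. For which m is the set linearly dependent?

m = -41/8

The set is linearly dependent precisely when det[e₁; e₂; e₃; e₄] = 0.
Cofactor expansion gives det = 8*m + 41.
This vanishes exactly when m = -41/8.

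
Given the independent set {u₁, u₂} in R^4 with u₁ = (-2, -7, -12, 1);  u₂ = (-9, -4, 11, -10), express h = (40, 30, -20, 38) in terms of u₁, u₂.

h = -2u₁ - 4u₂

Write h = c₁u₁ + c₂u₂ and equate components.
Back-substitution yields (c₁, c₂) = (-2, -4).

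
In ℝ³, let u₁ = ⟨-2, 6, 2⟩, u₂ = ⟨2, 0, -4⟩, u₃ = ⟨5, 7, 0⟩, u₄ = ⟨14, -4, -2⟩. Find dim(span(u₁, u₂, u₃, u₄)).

Row-reduce the 4×3 matrix with these as rows.
The echelon form has 3 nonzero rows, so the rank is 3.
(With 4 elements in a 3-dimensional space the rank is at most 3.)

dim = 3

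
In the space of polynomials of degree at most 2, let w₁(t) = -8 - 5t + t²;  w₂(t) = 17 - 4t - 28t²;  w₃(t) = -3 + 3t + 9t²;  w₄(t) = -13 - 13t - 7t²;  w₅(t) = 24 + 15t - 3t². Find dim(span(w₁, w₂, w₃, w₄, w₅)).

Use coordinates relative to {1, t, t²}.
Row-reduce the 5×3 matrix with these as rows.
The echelon form has 2 nonzero rows, so the rank is 2.
(With 5 elements in a 3-dimensional space the rank is at most 3.)

dim = 2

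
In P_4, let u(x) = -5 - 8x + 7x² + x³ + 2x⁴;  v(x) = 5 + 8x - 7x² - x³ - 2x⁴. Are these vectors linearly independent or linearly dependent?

linearly dependent

Write each element as a coordinate vector in ℝ⁵ using {1, x, …, x⁴}.
Row-reduce the matrix whose columns are u, v.
The reduction yields 1 nonzero row, so the rank is 1.
Since rank 1 < 2, the set is linearly dependent.
Indeed u + v = 0.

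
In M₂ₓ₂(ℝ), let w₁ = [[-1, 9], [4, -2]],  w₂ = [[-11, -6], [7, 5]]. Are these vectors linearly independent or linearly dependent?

Take coordinates with respect to the standard basis {E₁₁, E₁₂, E₂₁, E₂₂}.
Place the vectors as rows of a 2×4 matrix and reduce to echelon form.
The reduction yields 2 nonzero rows, so the rank is 2.
Since rank = 2 (the number of vectors), the set is linearly independent.

linearly independent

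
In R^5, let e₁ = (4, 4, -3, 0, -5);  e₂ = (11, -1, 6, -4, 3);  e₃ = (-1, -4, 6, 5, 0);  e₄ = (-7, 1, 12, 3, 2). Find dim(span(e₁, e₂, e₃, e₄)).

Put the 5×4 matrix [e₁|e₂|e₃|e₄] into echelon form.
Reduction leaves 4 leading entries, giving rank 4.

dim = 4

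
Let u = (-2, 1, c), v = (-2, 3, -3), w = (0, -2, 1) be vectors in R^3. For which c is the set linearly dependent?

c = -2

The set is linearly dependent precisely when det[u; v; w] = 0.
Cofactor expansion gives det = 4*c + 8.
Solving 4*c + 8 = 0 yields c = -2.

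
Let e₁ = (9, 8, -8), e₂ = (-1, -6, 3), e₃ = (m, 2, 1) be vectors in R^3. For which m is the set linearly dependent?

The set is linearly dependent precisely when det[e₁; e₂; e₃] = 0.
Cofactor expansion gives det = -24*m - 84.
Setting this to zero gives m = -7/2.

m = -7/2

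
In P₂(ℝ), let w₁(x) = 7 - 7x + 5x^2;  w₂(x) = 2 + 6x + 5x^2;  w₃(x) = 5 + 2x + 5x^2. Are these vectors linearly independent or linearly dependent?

linearly independent

Take coordinates with respect to the standard basis {1, x, x^2}.
The matrix [w₁|w₂|w₃] has determinant -95.
A nonzero determinant means the columns are linearly independent.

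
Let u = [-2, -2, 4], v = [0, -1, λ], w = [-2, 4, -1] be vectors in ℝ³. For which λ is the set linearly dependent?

Dependence holds iff the 3×3 matrix [u v w] is singular.
The determinant works out to 12*λ - 10.
This vanishes exactly when λ = 5/6.

λ = 5/6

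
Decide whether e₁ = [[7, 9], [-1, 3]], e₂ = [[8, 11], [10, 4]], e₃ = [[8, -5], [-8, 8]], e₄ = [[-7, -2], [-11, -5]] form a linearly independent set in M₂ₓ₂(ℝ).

Take coordinates with respect to the standard basis {E₁₁, E₁₂, E₂₁, E₂₂}.
Form the 4×4 matrix with these as columns; its determinant is 1380.
A nonzero determinant means the columns are linearly independent.

linearly independent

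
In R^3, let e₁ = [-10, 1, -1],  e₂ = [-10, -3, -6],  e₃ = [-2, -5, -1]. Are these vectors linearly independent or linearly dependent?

Place the vectors as rows of a 3×3 matrix and reduce to echelon form.
The reduction yields 3 nonzero rows, so the rank is 3.
Since rank = 3 (the number of vectors), the set is linearly independent.

linearly independent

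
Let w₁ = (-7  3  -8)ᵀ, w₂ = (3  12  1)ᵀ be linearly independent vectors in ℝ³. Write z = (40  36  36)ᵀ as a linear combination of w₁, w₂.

z = -4w₁ + 4w₂

Write z = α₁w₁ + α₂w₂ and equate components.
Row-reducing the augmented matrix gives the unique coefficients (α₁, α₂) = (-4, 4).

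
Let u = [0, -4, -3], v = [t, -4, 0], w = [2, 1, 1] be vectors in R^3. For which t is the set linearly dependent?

t = 24

Place the vectors as rows of a 3×3 matrix; dependence ⇔ determinant zero.
Cofactor expansion gives det = t - 24.
Setting this to zero gives t = 24.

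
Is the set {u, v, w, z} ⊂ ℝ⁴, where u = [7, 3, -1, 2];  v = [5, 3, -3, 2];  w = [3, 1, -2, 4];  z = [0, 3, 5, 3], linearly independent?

Form the 4×4 matrix with these as columns; its determinant is -274.
A nonzero determinant means the columns are linearly independent.

linearly independent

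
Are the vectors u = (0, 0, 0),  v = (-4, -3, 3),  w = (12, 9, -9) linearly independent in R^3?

linearly dependent

One of the vectors is the zero vector, so the set is linearly dependent.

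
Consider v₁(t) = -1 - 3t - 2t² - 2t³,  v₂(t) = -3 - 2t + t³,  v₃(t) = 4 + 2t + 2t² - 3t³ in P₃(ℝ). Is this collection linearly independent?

linearly independent

Write each element as a coordinate vector in ℝ⁴ using {1, t, …, t³}.
Row-reduce the matrix whose columns are v₁, v₂, v₃.
The reduction yields 3 nonzero rows, so the rank is 3.
Since rank = 3 (the number of vectors), the set is linearly independent.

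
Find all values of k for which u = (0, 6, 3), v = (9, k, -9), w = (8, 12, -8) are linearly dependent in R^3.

k = 27/2

The vectors are dependent exactly when the determinant of the matrix with rows u, v, w vanishes.
The determinant works out to 324 - 24*k.
Setting this to zero gives k = 27/2.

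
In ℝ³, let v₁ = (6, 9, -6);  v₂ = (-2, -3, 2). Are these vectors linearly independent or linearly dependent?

linearly dependent

Place the vectors as rows of a 2×3 matrix and reduce to echelon form.
The reduction yields 1 nonzero row, so the rank is 1.
Since rank 1 < 2, the set is linearly dependent.
Indeed v₁ + 3v₂ = 0.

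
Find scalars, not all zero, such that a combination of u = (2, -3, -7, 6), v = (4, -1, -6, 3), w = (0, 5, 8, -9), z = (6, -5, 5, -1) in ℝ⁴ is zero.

2u - v + w = 0

Row-reduce the matrix with u, v, w, z as columns; the null space gives the coefficients.
One solution (up to scaling) is (2, -1, 1, 0).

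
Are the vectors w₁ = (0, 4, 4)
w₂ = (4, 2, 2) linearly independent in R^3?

Row-reduce the matrix whose columns are w₁, w₂.
The reduction yields 2 nonzero rows, so the rank is 2.
Since rank = 2 (the number of vectors), the set is linearly independent.

linearly independent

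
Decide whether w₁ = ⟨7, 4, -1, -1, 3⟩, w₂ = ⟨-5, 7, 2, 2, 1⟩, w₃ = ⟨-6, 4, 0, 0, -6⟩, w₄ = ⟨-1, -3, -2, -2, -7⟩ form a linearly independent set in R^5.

Place the vectors as rows of a 4×5 matrix and reduce to echelon form.
The reduction yields 3 nonzero rows, so the rank is 3.
Since rank 3 < 4, the set is linearly dependent.

linearly dependent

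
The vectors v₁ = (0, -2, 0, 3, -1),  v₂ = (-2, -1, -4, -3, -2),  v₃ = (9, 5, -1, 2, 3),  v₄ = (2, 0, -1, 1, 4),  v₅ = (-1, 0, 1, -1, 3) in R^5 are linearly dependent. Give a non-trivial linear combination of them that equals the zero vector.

Set up α₁v₁ + … + α₅v₅ = 0 and solve the homogeneous system.
A generator of the null space is (2, 1, 1, -2, 3).

2v₁ + v₂ + v₃ - 2v₄ + 3v₅ = 0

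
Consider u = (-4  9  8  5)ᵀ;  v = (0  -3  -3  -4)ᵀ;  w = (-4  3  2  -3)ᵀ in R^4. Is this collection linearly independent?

Row-reduce the matrix whose columns are u, v, w.
The reduction yields 2 nonzero rows, so the rank is 2.
Since rank 2 < 3, the set is linearly dependent.
Indeed u + 2v - w = 0.

linearly dependent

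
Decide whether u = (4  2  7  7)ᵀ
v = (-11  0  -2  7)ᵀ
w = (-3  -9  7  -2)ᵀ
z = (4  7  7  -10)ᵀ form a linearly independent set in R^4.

The matrix [u|v|w|z] has determinant -18689.
A nonzero determinant means the columns are linearly independent.

linearly independent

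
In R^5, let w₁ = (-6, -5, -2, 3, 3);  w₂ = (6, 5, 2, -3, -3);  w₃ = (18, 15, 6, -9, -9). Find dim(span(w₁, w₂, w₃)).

Row-reduce the 3×5 matrix with these as rows.
There is 1 pivot column, so rank = 1.

1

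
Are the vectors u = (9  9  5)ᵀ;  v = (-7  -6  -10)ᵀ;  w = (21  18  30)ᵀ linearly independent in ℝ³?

linearly dependent

One vector is a scalar multiple of another, so the set is dependent.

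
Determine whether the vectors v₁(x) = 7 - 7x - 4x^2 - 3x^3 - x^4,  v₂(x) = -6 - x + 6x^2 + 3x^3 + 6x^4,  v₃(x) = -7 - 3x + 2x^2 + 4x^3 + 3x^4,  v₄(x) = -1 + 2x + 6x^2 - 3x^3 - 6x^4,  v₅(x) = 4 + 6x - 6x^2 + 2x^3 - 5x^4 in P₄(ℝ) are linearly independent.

Take coordinates with respect to the standard basis {1, x, …, x^4}.
Place the vectors as rows of a 5×5 matrix and reduce to echelon form.
The reduction yields 5 nonzero rows, so the rank is 5.
Since rank = 5 (the number of vectors), the set is linearly independent.

linearly independent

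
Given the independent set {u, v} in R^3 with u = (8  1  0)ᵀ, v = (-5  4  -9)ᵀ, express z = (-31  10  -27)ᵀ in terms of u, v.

z = -2u + 3v

Set up the augmented matrix [u | v | z] and row-reduce.
Back-substitution yields (c₁, c₂) = (-2, 3).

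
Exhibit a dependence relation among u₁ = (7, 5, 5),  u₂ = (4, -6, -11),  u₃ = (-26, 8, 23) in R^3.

Write the vectors as columns of a matrix and find a nonzero vector in its null space.
One solution (up to scaling) is (2, 3, 1).

2u₁ + 3u₂ + u₃ = 0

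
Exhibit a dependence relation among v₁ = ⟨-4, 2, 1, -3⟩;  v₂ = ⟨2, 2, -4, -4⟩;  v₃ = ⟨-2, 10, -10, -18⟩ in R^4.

Write the vectors as columns of a matrix and find a nonzero vector in its null space.
One solution (up to scaling) is (2, 3, -1).

2v₁ + 3v₂ - v₃ = 0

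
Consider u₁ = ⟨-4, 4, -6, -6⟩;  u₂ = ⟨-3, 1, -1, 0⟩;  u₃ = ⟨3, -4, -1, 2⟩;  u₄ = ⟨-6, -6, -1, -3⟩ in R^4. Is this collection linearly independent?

Row-reduce the matrix whose columns are u₁, u₂, u₃, u₄.
The reduction yields 4 nonzero rows, so the rank is 4.
Since rank = 4 (the number of vectors), the set is linearly independent.

linearly independent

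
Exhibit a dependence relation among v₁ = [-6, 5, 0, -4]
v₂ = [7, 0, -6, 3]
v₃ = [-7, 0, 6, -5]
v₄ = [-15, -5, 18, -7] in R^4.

Solve the homogeneous system with v₁, v₂, v₃, v₄ as columns by row-reducing the coefficient matrix.
A generator of the null space is (1, 2, -1, 1).

v₁ + 2v₂ - v₃ + v₄ = 0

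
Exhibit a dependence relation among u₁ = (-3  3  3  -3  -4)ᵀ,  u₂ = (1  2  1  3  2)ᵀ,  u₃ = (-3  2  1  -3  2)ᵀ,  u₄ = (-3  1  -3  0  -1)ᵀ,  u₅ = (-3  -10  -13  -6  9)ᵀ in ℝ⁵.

3u₁ + 3u₂ - 2u₃ - u₄ + u₅ = 0

Write the vectors as columns of a matrix and find a nonzero vector in its null space.
The free variable yields coefficients (3, 3, -2, -1, 1) (any nonzero multiple also works).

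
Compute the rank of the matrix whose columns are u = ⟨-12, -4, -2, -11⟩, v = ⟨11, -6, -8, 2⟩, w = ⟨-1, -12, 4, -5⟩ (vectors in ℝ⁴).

rank 3

Row-reduce the 3×4 matrix with these as rows.
The echelon form has 3 nonzero rows, so the rank is 3.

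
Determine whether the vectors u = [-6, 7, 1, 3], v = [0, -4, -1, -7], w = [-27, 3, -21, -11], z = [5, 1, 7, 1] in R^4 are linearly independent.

linearly dependent

The matrix [u|v|w|z] has determinant 0.
A zero determinant means the columns are linearly dependent.
Indeed 2u + 2v - w - 3z = 0.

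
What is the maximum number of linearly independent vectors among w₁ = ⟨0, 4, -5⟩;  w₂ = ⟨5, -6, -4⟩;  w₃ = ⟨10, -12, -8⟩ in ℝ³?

Row-reduce the 3×3 matrix with these as rows.
The echelon form has 2 nonzero rows, so the rank is 2.

2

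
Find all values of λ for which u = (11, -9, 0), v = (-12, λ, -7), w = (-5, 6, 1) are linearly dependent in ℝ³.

λ = -39/11

Place the vectors as rows of a 3×3 matrix; dependence ⇔ determinant zero.
Cofactor expansion gives det = 11*λ + 39.
This vanishes exactly when λ = -39/11.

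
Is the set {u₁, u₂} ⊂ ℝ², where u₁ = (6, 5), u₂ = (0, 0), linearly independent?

One of the vectors is the zero vector, so the set is linearly dependent.

linearly dependent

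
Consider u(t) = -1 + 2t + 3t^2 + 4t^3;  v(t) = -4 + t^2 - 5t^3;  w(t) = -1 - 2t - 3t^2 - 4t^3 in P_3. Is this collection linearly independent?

Take coordinates with respect to the standard basis {1, t, …, t^3}.
Row-reduce the matrix whose columns are u, v, w.
The reduction yields 3 nonzero rows, so the rank is 3.
Since rank = 3 (the number of vectors), the set is linearly independent.

linearly independent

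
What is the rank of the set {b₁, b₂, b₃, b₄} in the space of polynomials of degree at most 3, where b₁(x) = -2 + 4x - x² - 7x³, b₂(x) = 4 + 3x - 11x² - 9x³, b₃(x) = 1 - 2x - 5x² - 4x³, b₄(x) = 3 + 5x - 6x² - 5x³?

Represent each element by its coordinate vector in ℝ⁴.
Form the matrix with b₁, b₂, b₃, b₄ as columns and reduce.
There are 3 pivot columns, so rank = 3.

3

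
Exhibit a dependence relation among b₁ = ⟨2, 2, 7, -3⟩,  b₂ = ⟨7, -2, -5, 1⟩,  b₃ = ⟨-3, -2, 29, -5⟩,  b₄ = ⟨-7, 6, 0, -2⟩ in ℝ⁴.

2b₁ - 3b₂ - b₃ - 2b₄ = 0

Set up α₁b₁ + … + α₄b₄ = 0 and solve the homogeneous system.
The free variable yields coefficients (2, -3, -1, -2) (any nonzero multiple also works).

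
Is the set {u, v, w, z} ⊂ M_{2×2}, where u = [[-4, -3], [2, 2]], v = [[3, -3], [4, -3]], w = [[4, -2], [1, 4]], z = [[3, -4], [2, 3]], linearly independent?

Write each element as a coordinate vector in ℝ⁴ using {E₁₁, E₁₂, E₂₁, E₂₂}.
Place the vectors as rows of a 4×4 matrix and reduce to echelon form.
The reduction yields 4 nonzero rows, so the rank is 4.
Since rank = 4 (the number of vectors), the set is linearly independent.

linearly independent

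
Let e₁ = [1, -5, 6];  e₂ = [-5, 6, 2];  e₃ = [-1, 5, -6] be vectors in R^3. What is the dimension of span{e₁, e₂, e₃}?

Apply Gaussian elimination to the matrix whose rows are e₁, e₂, e₃.
Exactly 2 pivots survive; hence the rank is 2.

2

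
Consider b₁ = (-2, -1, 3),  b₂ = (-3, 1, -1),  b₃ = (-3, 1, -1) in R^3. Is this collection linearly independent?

linearly dependent

Two of the vectors are equal, giving an immediate dependence.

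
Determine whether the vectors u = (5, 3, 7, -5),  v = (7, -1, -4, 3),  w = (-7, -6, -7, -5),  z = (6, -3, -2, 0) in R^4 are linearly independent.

linearly independent

Place the vectors as rows of a 4×4 matrix and reduce to echelon form.
The reduction yields 4 nonzero rows, so the rank is 4.
Since rank = 4 (the number of vectors), the set is linearly independent.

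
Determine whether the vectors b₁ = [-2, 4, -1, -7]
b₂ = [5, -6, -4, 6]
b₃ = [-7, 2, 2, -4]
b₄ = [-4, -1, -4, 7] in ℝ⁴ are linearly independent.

Form the 4×4 matrix with these as columns; its determinant is 1316.
A nonzero determinant means the columns are linearly independent.

linearly independent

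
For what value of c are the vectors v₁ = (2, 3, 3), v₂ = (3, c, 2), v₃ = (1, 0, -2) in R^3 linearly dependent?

c = 24/7

Dependence holds iff the 3×3 matrix [v₁ v₂ v₃] is singular.
Expanding, det = 24 - 7*c.
Setting this to zero gives c = 24/7.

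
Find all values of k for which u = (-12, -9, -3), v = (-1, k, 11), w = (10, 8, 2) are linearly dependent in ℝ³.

k = -12

Dependence holds iff the 3×3 matrix [u v w] is singular.
The determinant works out to 6*k + 72.
Solving 6*k + 72 = 0 yields k = -12.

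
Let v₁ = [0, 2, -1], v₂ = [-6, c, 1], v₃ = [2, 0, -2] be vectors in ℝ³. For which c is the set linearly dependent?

c = 10

The vectors are dependent exactly when the determinant of the matrix with rows v₁, v₂, v₃ vanishes.
Cofactor expansion gives det = 2*c - 20.
This vanishes exactly when c = 10.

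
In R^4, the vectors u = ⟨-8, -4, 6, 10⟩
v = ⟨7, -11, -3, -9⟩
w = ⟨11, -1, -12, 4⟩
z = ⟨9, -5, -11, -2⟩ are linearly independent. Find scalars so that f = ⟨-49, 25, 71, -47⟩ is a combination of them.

f = -3u + v - 4w - 4z

Set up the augmented matrix [u | v | w | z | f] and row-reduce.
Back-substitution yields (α₁, …, α₄) = (-3, 1, -4, -4).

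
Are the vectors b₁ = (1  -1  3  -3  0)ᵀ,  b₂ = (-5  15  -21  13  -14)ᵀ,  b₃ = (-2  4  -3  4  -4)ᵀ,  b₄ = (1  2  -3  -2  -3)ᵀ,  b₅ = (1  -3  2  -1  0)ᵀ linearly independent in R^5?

linearly dependent

Place the vectors as rows of a 5×5 matrix and reduce to echelon form.
The reduction yields 4 nonzero rows, so the rank is 4.
Since rank 4 < 5, the set is linearly dependent.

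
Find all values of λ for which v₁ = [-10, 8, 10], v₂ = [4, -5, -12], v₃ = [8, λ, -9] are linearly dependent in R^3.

Place the vectors as rows of a 3×3 matrix; dependence ⇔ determinant zero.
The determinant works out to -80*λ - 530.
This vanishes exactly when λ = -53/8.

λ = -53/8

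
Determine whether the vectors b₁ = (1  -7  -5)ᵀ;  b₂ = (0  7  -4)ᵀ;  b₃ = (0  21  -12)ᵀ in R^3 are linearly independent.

linearly dependent

Form the 3×3 matrix with these as columns; its determinant is 0.
A zero determinant means the columns are linearly dependent.
Indeed 3b₂ - b₃ = 0.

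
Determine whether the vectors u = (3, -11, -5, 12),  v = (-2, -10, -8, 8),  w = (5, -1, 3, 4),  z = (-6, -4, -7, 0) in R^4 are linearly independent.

linearly dependent

Row-reduce the matrix whose columns are u, v, w, z.
The reduction yields 2 nonzero rows, so the rank is 2.
Since rank 2 < 4, the set is linearly dependent.
Indeed u - v - w = 0.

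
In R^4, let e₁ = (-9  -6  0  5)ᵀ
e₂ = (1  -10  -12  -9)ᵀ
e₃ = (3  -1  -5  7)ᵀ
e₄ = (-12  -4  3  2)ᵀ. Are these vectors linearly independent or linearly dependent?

linearly independent

Place the vectors as rows of a 4×4 matrix and reduce to echelon form.
The reduction yields 4 nonzero rows, so the rank is 4.
Since rank = 4 (the number of vectors), the set is linearly independent.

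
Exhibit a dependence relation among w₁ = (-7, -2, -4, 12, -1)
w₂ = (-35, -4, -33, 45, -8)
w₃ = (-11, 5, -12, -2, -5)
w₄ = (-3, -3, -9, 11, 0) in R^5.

3w₁ - w₂ + w₃ + w₄ = 0

Write the vectors as columns of a matrix and find a nonzero vector in its null space.
A generator of the null space is (3, -1, 1, 1).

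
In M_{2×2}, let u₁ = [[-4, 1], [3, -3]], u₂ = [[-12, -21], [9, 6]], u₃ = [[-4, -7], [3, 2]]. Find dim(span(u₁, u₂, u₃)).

dim = 2

Use coordinates relative to {E₁₁, E₁₂, E₂₁, E₂₂}.
Apply Gaussian elimination to the matrix whose rows are u₁, u₂, u₃.
Exactly 2 pivots survive; hence the rank is 2.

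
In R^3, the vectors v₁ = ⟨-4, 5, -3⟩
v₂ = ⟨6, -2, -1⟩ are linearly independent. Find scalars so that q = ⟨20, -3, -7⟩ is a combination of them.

Solve the system with v₁, v₂ as columns and q as the right-hand side.
Back-substitution yields (α₁, α₂) = (1, 4).

q = v₁ + 4v₂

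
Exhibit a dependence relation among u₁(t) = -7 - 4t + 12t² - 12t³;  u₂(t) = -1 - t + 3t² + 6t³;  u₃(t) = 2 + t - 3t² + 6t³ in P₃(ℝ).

Take coordinates with respect to {1, t, …, t³}.
Solve the homogeneous system with u₁, u₂, u₃ as columns by row-reducing the coefficient matrix.
The free variable yields coefficients (1, -1, 3) (any nonzero multiple also works).

u₁ - u₂ + 3u₃ = 0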